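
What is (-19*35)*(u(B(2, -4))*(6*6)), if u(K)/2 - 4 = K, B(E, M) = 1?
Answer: -239400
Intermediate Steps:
u(K) = 8 + 2*K
(-19*35)*(u(B(2, -4))*(6*6)) = (-19*35)*((8 + 2*1)*(6*6)) = -665*(8 + 2)*36 = -6650*36 = -665*360 = -239400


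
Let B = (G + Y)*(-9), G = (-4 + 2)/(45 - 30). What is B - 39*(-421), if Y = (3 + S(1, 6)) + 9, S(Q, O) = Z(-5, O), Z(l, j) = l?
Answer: 81786/5 ≈ 16357.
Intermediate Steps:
G = -2/15 ≈ -0.13333
S(Q, O) = -5
Y = 7 (Y = (3 - 5) + 9 = -2 + 9 = 7)
B = -309/5 (B = (-2/15 + 7)*(-9) = (103/15)*(-9) = -309/5 ≈ -61.800)
B - 39*(-421) = -309/5 - 39*(-421) = -309/5 - 1*(-16419) = -309/5 + 16419 = 81786/5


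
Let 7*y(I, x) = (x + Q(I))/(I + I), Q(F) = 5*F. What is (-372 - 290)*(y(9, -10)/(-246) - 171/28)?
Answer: 31334446/7749 ≈ 4043.7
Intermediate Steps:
y(I, x) = (x + 5*I)/(14*I) (y(I, x) = ((x + 5*I)/(I + I))/7 = ((x + 5*I)/((2*I)))/7 = ((x + 5*I)*(1/(2*I)))/7 = ((x + 5*I)/(2*I))/7 = (x + 5*I)/(14*I))
(-372 - 290)*(y(9, -10)/(-246) - 171/28) = (-372 - 290)*(((1/14)*(-10 + 5*9)/9)/(-246) - 171/28) = -662*(((1/14)*(⅑)*(-10 + 45))*(-1/246) - 171*1/28) = -662*(((1/14)*(⅑)*35)*(-1/246) - 171/28) = -662*((5/18)*(-1/246) - 171/28) = -662*(-5/4428 - 171/28) = -662*(-47333/7749) = 31334446/7749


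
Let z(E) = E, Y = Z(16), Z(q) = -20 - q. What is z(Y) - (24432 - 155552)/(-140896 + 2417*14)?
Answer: -1992604/53529 ≈ -37.225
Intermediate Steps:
Y = -36 (Y = -20 - 1*16 = -20 - 16 = -36)
z(Y) - (24432 - 155552)/(-140896 + 2417*14) = -36 - (24432 - 155552)/(-140896 + 2417*14) = -36 - (-131120)/(-140896 + 33838) = -36 - (-131120)/(-107058) = -36 - (-131120)*(-1)/107058 = -36 - 1*65560/53529 = -36 - 65560/53529 = -1992604/53529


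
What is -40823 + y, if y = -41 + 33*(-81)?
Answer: -43537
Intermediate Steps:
y = -2714 (y = -41 - 2673 = -2714)
-40823 + y = -40823 - 2714 = -43537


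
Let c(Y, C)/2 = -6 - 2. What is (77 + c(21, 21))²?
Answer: 3721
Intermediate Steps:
c(Y, C) = -16 (c(Y, C) = 2*(-6 - 2) = 2*(-8) = -16)
(77 + c(21, 21))² = (77 - 16)² = 61² = 3721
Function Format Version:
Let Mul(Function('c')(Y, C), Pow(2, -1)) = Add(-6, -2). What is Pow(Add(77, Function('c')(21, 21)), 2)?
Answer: 3721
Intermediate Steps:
Function('c')(Y, C) = -16 (Function('c')(Y, C) = Mul(2, Add(-6, -2)) = Mul(2, -8) = -16)
Pow(Add(77, Function('c')(21, 21)), 2) = Pow(Add(77, -16), 2) = Pow(61, 2) = 3721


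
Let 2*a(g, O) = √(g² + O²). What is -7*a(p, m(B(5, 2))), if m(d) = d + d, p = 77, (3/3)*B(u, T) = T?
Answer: -7*√5945/2 ≈ -269.86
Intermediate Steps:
B(u, T) = T
m(d) = 2*d
a(g, O) = √(O² + g²)/2 (a(g, O) = √(g² + O²)/2 = √(O² + g²)/2)
-7*a(p, m(B(5, 2))) = -7*√((2*2)² + 77²)/2 = -7*√(4² + 5929)/2 = -7*√(16 + 5929)/2 = -7*√5945/2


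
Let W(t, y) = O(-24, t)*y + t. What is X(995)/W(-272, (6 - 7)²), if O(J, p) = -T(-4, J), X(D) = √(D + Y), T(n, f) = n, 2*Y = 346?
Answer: -√73/67 ≈ -0.12752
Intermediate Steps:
Y = 173 (Y = (½)*346 = 173)
X(D) = √(173 + D) (X(D) = √(D + 173) = √(173 + D))
O(J, p) = 4 (O(J, p) = -1*(-4) = 4)
W(t, y) = t + 4*y (W(t, y) = 4*y + t = t + 4*y)
X(995)/W(-272, (6 - 7)²) = √(173 + 995)/(-272 + 4*(6 - 7)²) = √1168/(-272 + 4*(-1)²) = (4*√73)/(-272 + 4*1) = (4*√73)/(-272 + 4) = (4*√73)/(-268) = (4*√73)*(-1/268) = -√73/67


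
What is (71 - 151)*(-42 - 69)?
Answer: 8880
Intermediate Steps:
(71 - 151)*(-42 - 69) = -80*(-111) = 8880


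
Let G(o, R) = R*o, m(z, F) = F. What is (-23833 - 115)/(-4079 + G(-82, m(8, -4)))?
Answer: 23948/3751 ≈ 6.3844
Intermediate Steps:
(-23833 - 115)/(-4079 + G(-82, m(8, -4))) = (-23833 - 115)/(-4079 - 4*(-82)) = -23948/(-4079 + 328) = -23948/(-3751) = -23948*(-1/3751) = 23948/3751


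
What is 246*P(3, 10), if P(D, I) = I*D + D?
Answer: 8118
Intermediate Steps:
P(D, I) = D + D*I (P(D, I) = D*I + D = D + D*I)
246*P(3, 10) = 246*(3*(1 + 10)) = 246*(3*11) = 246*33 = 8118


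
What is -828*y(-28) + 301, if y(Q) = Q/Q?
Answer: -527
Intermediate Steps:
y(Q) = 1
-828*y(-28) + 301 = -828*1 + 301 = -828 + 301 = -527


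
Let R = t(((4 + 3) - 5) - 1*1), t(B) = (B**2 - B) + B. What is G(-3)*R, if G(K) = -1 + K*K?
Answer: 8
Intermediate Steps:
G(K) = -1 + K**2
t(B) = B**2
R = 1 (R = (((4 + 3) - 5) - 1*1)**2 = ((7 - 5) - 1)**2 = (2 - 1)**2 = 1**2 = 1)
G(-3)*R = (-1 + (-3)**2)*1 = (-1 + 9)*1 = 8*1 = 8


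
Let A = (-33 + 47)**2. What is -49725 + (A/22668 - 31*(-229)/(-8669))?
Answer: -2442890968927/49127223 ≈ -49726.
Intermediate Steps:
A = 196 (A = 14**2 = 196)
-49725 + (A/22668 - 31*(-229)/(-8669)) = -49725 + (196/22668 - 31*(-229)/(-8669)) = -49725 + (196*(1/22668) + 7099*(-1/8669)) = -49725 + (49/5667 - 7099/8669) = -49725 - 39805252/49127223 = -2442890968927/49127223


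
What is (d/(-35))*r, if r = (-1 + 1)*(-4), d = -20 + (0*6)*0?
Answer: 0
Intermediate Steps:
d = -20 (d = -20 + 0*0 = -20 + 0 = -20)
r = 0 (r = 0*(-4) = 0)
(d/(-35))*r = -20/(-35)*0 = -20*(-1/35)*0 = (4/7)*0 = 0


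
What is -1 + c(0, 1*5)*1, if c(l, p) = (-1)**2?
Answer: 0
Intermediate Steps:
c(l, p) = 1
-1 + c(0, 1*5)*1 = -1 + 1*1 = -1 + 1 = 0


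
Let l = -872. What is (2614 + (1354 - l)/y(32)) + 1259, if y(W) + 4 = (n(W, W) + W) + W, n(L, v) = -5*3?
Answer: 58837/15 ≈ 3922.5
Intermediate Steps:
n(L, v) = -15
y(W) = -19 + 2*W (y(W) = -4 + ((-15 + W) + W) = -4 + (-15 + 2*W) = -19 + 2*W)
(2614 + (1354 - l)/y(32)) + 1259 = (2614 + (1354 - 1*(-872))/(-19 + 2*32)) + 1259 = (2614 + (1354 + 872)/(-19 + 64)) + 1259 = (2614 + 2226/45) + 1259 = (2614 + 2226*(1/45)) + 1259 = (2614 + 742/15) + 1259 = 39952/15 + 1259 = 58837/15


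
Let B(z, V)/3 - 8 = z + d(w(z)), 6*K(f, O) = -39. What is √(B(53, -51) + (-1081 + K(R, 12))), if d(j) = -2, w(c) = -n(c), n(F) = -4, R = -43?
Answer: I*√3642/2 ≈ 30.174*I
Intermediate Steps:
w(c) = 4 (w(c) = -1*(-4) = 4)
K(f, O) = -13/2 (K(f, O) = (⅙)*(-39) = -13/2)
B(z, V) = 18 + 3*z (B(z, V) = 24 + 3*(z - 2) = 24 + 3*(-2 + z) = 24 + (-6 + 3*z) = 18 + 3*z)
√(B(53, -51) + (-1081 + K(R, 12))) = √((18 + 3*53) + (-1081 - 13/2)) = √((18 + 159) - 2175/2) = √(177 - 2175/2) = √(-1821/2) = I*√3642/2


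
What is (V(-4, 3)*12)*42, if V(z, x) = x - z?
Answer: 3528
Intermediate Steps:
(V(-4, 3)*12)*42 = ((3 - 1*(-4))*12)*42 = ((3 + 4)*12)*42 = (7*12)*42 = 84*42 = 3528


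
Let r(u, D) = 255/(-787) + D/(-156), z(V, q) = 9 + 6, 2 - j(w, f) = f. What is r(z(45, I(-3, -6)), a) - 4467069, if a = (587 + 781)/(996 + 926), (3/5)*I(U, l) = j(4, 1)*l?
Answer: -43920185434953/9831991 ≈ -4.4671e+6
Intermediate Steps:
j(w, f) = 2 - f
I(U, l) = 5*l/3 (I(U, l) = 5*((2 - 1*1)*l)/3 = 5*((2 - 1)*l)/3 = 5*(1*l)/3 = 5*l/3)
a = 684/961 (a = 1368/1922 = 1368*(1/1922) = 684/961 ≈ 0.71176)
z(V, q) = 15
r(u, D) = -255/787 - D/156 (r(u, D) = 255*(-1/787) + D*(-1/156) = -255/787 - D/156)
r(z(45, I(-3, -6)), a) - 4467069 = (-255/787 - 1/156*684/961) - 4467069 = (-255/787 - 57/12493) - 4467069 = -3230574/9831991 - 4467069 = -43920185434953/9831991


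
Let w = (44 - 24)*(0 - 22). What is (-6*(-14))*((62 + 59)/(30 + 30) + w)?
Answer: -183953/5 ≈ -36791.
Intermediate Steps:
w = -440 (w = 20*(-22) = -440)
(-6*(-14))*((62 + 59)/(30 + 30) + w) = (-6*(-14))*((62 + 59)/(30 + 30) - 440) = 84*(121/60 - 440) = 84*(-26279/60) = -183953/5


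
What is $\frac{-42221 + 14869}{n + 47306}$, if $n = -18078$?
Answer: $- \frac{6838}{7307} \approx -0.93581$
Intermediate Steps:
$\frac{-42221 + 14869}{n + 47306} = \frac{-42221 + 14869}{-18078 + 47306} = - \frac{27352}{29228} = \left(-27352\right) \frac{1}{29228} = - \frac{6838}{7307}$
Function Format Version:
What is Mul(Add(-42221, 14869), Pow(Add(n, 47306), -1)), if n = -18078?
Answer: Rational(-6838, 7307) ≈ -0.93581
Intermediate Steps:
Mul(Add(-42221, 14869), Pow(Add(n, 47306), -1)) = Mul(Add(-42221, 14869), Pow(Add(-18078, 47306), -1)) = Mul(-27352, Pow(29228, -1)) = Mul(-27352, Rational(1, 29228)) = Rational(-6838, 7307)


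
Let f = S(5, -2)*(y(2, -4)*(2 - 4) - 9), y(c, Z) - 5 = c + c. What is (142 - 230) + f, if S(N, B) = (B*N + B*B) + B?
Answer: 128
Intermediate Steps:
y(c, Z) = 5 + 2*c (y(c, Z) = 5 + (c + c) = 5 + 2*c)
S(N, B) = B + B² + B*N (S(N, B) = (B*N + B²) + B = (B² + B*N) + B = B + B² + B*N)
f = 216 (f = (-2*(1 - 2 + 5))*((5 + 2*2)*(2 - 4) - 9) = (-2*4)*((5 + 4)*(-2) - 9) = -8*(9*(-2) - 9) = -8*(-18 - 9) = -8*(-27) = 216)
(142 - 230) + f = (142 - 230) + 216 = -88 + 216 = 128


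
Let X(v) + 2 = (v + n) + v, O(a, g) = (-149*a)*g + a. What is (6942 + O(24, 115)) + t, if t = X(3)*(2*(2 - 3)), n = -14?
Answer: -404254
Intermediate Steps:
O(a, g) = a - 149*a*g (O(a, g) = -149*a*g + a = a - 149*a*g)
X(v) = -16 + 2*v (X(v) = -2 + ((v - 14) + v) = -2 + ((-14 + v) + v) = -2 + (-14 + 2*v) = -16 + 2*v)
t = 20 (t = (-16 + 2*3)*(2*(2 - 3)) = (-16 + 6)*(2*(-1)) = -10*(-2) = 20)
(6942 + O(24, 115)) + t = (6942 + 24*(1 - 149*115)) + 20 = (6942 + 24*(1 - 17135)) + 20 = (6942 + 24*(-17134)) + 20 = (6942 - 411216) + 20 = -404274 + 20 = -404254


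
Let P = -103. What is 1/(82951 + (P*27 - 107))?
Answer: 1/80063 ≈ 1.2490e-5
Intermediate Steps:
1/(82951 + (P*27 - 107)) = 1/(82951 + (-103*27 - 107)) = 1/(82951 + (-2781 - 107)) = 1/(82951 - 2888) = 1/80063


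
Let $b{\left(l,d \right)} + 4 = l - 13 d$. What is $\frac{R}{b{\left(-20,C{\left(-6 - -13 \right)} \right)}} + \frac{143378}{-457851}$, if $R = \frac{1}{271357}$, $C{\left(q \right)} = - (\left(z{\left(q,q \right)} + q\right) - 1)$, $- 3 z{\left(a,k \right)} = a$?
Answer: $- \frac{2762368926613}{8821116240297} \approx -0.31315$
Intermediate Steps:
$z{\left(a,k \right)} = - \frac{a}{3}$
$C{\left(q \right)} = 1 - \frac{2 q}{3}$ ($C{\left(q \right)} = - (\left(- \frac{q}{3} + q\right) - 1) = - (\frac{2 q}{3} - 1) = - (-1 + \frac{2 q}{3}) = 1 - \frac{2 q}{3}$)
$R = \frac{1}{271357} \approx 3.6852 \cdot 10^{-6}$
$b{\left(l,d \right)} = -4 + l - 13 d$ ($b{\left(l,d \right)} = -4 - \left(- l + 13 d\right) = -4 + l - 13 d$)
$\frac{R}{b{\left(-20,C{\left(-6 - -13 \right)} \right)}} + \frac{143378}{-457851} = \frac{1}{271357 \left(-4 - 20 - 13 \left(1 - \frac{2 \left(-6 - -13\right)}{3}\right)\right)} + \frac{143378}{-457851} = \frac{1}{271357 \left(-4 - 20 - 13 \left(1 - \frac{2 \left(-6 + 13\right)}{3}\right)\right)} + 143378 \left(- \frac{1}{457851}\right) = \frac{1}{271357 \left(-4 - 20 - 13 \left(1 - \frac{14}{3}\right)\right)} - \frac{143378}{457851} = \frac{1}{271357 \left(-4 - 20 - - \frac{143}{3}\right)} - \frac{143378}{457851} = \frac{1}{271357 \left(-4 - 20 + \frac{143}{3}\right)} - \frac{143378}{457851} = \frac{1}{271357 \cdot \frac{71}{3}} - \frac{143378}{457851} = \frac{1}{271357} \cdot \frac{3}{71} - \frac{143378}{457851} = \frac{3}{19266347} - \frac{143378}{457851} = - \frac{2762368926613}{8821116240297}$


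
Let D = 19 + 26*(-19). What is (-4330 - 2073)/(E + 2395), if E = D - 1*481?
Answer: -6403/1439 ≈ -4.4496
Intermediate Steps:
D = -475 (D = 19 - 494 = -475)
E = -956 (E = -475 - 1*481 = -475 - 481 = -956)
(-4330 - 2073)/(E + 2395) = (-4330 - 2073)/(-956 + 2395) = -6403/1439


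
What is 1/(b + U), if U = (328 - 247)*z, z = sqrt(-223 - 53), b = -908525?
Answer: -908525/825419486461 - 162*I*sqrt(69)/825419486461 ≈ -1.1007e-6 - 1.6303e-9*I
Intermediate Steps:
z = 2*I*sqrt(69) (z = sqrt(-276) = 2*I*sqrt(69) ≈ 16.613*I)
U = 162*I*sqrt(69) (U = (328 - 247)*(2*I*sqrt(69)) = 81*(2*I*sqrt(69)) = 162*I*sqrt(69) ≈ 1345.7*I)
1/(b + U) = 1/(-908525 + 162*I*sqrt(69))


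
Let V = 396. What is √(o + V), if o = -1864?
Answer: 2*I*√367 ≈ 38.315*I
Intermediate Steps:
√(o + V) = √(-1864 + 396) = √(-1468) = 2*I*√367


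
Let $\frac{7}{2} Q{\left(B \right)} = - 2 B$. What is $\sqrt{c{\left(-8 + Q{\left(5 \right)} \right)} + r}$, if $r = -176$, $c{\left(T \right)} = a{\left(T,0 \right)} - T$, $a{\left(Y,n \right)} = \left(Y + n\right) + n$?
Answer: $4 i \sqrt{11} \approx 13.266 i$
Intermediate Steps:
$a{\left(Y,n \right)} = Y + 2 n$
$Q{\left(B \right)} = - \frac{4 B}{7}$ ($Q{\left(B \right)} = \frac{2 \left(- 2 B\right)}{7} = - \frac{4 B}{7}$)
$c{\left(T \right)} = 0$ ($c{\left(T \right)} = \left(T + 2 \cdot 0\right) - T = \left(T + 0\right) - T = T - T = 0$)
$\sqrt{c{\left(-8 + Q{\left(5 \right)} \right)} + r} = \sqrt{0 - 176} = \sqrt{-176} = 4 i \sqrt{11}$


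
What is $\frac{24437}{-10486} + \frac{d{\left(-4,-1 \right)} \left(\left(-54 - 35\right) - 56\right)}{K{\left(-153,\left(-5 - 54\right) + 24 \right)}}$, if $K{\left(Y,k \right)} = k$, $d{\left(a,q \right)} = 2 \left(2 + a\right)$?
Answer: $- \frac{4045}{214} \approx -18.902$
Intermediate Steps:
$d{\left(a,q \right)} = 4 + 2 a$
$\frac{24437}{-10486} + \frac{d{\left(-4,-1 \right)} \left(\left(-54 - 35\right) - 56\right)}{K{\left(-153,\left(-5 - 54\right) + 24 \right)}} = \frac{24437}{-10486} + \frac{\left(4 + 2 \left(-4\right)\right) \left(\left(-54 - 35\right) - 56\right)}{\left(-5 - 54\right) + 24} = 24437 \left(- \frac{1}{10486}\right) + \frac{\left(4 - 8\right) \left(\left(-54 - 35\right) - 56\right)}{-59 + 24} = - \frac{3491}{1498} + \frac{\left(-4\right) \left(-89 - 56\right)}{-35} = - \frac{3491}{1498} + \left(-4\right) \left(-145\right) \left(- \frac{1}{35}\right) = - \frac{3491}{1498} + 580 \left(- \frac{1}{35}\right) = - \frac{3491}{1498} - \frac{116}{7} = - \frac{4045}{214}$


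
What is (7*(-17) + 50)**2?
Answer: 4761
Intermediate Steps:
(7*(-17) + 50)**2 = (-119 + 50)**2 = (-69)**2 = 4761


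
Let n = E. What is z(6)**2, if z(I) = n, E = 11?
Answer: 121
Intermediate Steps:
n = 11
z(I) = 11
z(6)**2 = 11**2 = 121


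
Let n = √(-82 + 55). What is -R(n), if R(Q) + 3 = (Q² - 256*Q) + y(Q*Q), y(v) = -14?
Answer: 44 + 768*I*√3 ≈ 44.0 + 1330.2*I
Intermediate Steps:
n = 3*I*√3 (n = √(-27) = 3*I*√3 ≈ 5.1962*I)
R(Q) = -17 + Q² - 256*Q (R(Q) = -3 + ((Q² - 256*Q) - 14) = -3 + (-14 + Q² - 256*Q) = -17 + Q² - 256*Q)
-R(n) = -(-17 + (3*I*√3)² - 768*I*√3) = -(-17 - 27 - 768*I*√3) = -(-44 - 768*I*√3) = 44 + 768*I*√3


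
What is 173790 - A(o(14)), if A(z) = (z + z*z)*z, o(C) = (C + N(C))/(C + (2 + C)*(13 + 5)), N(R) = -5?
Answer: 4786803609129/27543608 ≈ 1.7379e+5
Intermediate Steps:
o(C) = (-5 + C)/(36 + 19*C) (o(C) = (C - 5)/(C + (2 + C)*(13 + 5)) = (-5 + C)/(C + (2 + C)*18) = (-5 + C)/(C + (36 + 18*C)) = (-5 + C)/(36 + 19*C))
A(z) = z*(z + z**2) (A(z) = (z + z**2)*z = z*(z + z**2))
173790 - A(o(14)) = 173790 - ((-5 + 14)/(36 + 19*14))**2*(1 + (-5 + 14)/(36 + 19*14)) = 173790 - (9/(36 + 266))**2*(1 + 9/(36 + 266)) = 173790 - (9/302)**2*(1 + 9/302) = 173790 - 81*311/(91204*302) = 173790 - 1*25191/27543608 = 173790 - 25191/27543608 = 4786803609129/27543608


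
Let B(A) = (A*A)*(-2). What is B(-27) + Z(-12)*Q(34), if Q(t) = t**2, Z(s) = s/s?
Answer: -302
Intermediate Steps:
Z(s) = 1
B(A) = -2*A**2 (B(A) = A**2*(-2) = -2*A**2)
B(-27) + Z(-12)*Q(34) = -2*(-27)**2 + 1*34**2 = -2*729 + 1*1156 = -1458 + 1156 = -302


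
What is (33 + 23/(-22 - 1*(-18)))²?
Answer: 11881/16 ≈ 742.56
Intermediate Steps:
(33 + 23/(-22 - 1*(-18)))² = (33 + 23/(-22 + 18))² = (33 + 23/(-4))² = (33 + 23*(-¼))² = (33 - 23/4)² = (109/4)² = 11881/16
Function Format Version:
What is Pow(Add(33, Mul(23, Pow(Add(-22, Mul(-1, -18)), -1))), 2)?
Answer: Rational(11881, 16) ≈ 742.56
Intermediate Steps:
Pow(Add(33, Mul(23, Pow(Add(-22, Mul(-1, -18)), -1))), 2) = Pow(Add(33, Mul(23, Pow(Add(-22, 18), -1))), 2) = Pow(Add(33, Mul(23, Pow(-4, -1))), 2) = Pow(Add(33, Mul(23, Rational(-1, 4))), 2) = Pow(Add(33, Rational(-23, 4)), 2) = Pow(Rational(109, 4), 2) = Rational(11881, 16)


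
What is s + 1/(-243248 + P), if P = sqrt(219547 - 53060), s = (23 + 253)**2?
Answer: 4507289967499744/59169423017 - sqrt(166487)/59169423017 ≈ 76176.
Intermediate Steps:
s = 76176 (s = 276**2 = 76176)
P = sqrt(166487) ≈ 408.03
s + 1/(-243248 + P) = 76176 + 1/(-243248 + sqrt(166487))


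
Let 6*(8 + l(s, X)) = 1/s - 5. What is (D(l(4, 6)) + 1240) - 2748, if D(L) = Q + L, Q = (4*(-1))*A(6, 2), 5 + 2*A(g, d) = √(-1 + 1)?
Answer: -36163/24 ≈ -1506.8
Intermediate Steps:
A(g, d) = -5/2 (A(g, d) = -5/2 + √(-1 + 1)/2 = -5/2 + √0/2 = -5/2 + (½)*0 = -5/2 + 0 = -5/2)
Q = 10 (Q = (4*(-1))*(-5/2) = -4*(-5/2) = 10)
l(s, X) = -53/6 + 1/(6*s) (l(s, X) = -8 + (1/s - 5)/6 = -8 + (-5 + 1/s)/6 = -8 + (-⅚ + 1/(6*s)) = -53/6 + 1/(6*s))
D(L) = 10 + L
(D(l(4, 6)) + 1240) - 2748 = ((10 + (⅙)*(1 - 53*4)/4) + 1240) - 2748 = ((10 + (⅙)*(¼)*(1 - 212)) + 1240) - 2748 = ((10 + (⅙)*(¼)*(-211)) + 1240) - 2748 = ((10 - 211/24) + 1240) - 2748 = (29/24 + 1240) - 2748 = 29789/24 - 2748 = -36163/24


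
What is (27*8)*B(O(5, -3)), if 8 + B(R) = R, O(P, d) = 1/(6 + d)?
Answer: -1656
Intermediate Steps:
B(R) = -8 + R
(27*8)*B(O(5, -3)) = (27*8)*(-8 + 1/(6 - 3)) = 216*(-8 + 1/3) = 216*(-23/3) = -1656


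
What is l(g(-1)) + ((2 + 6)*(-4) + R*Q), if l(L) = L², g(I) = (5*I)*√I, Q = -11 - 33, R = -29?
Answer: 1219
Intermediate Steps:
Q = -44
g(I) = 5*I^(3/2)
l(g(-1)) + ((2 + 6)*(-4) + R*Q) = (5*(-1)^(3/2))² + ((2 + 6)*(-4) - 29*(-44)) = (5*(-I))² + (8*(-4) + 1276) = (-5*I)² + (-32 + 1276) = -25 + 1244 = 1219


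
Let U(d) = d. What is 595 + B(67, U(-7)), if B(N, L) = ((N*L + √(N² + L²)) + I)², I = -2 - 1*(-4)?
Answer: 223222 - 934*√4538 ≈ 1.6030e+5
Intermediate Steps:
I = 2 (I = -2 + 4 = 2)
B(N, L) = (2 + √(L² + N²) + L*N)² (B(N, L) = ((N*L + √(N² + L²)) + 2)² = ((L*N + √(L² + N²)) + 2)² = ((√(L² + N²) + L*N) + 2)² = (2 + √(L² + N²) + L*N)²)
595 + B(67, U(-7)) = 595 + (2 + √((-7)² + 67²) - 7*67)² = 595 + (2 + √(49 + 4489) - 469)² = 595 + (2 + √4538 - 469)² = 595 + (-467 + √4538)²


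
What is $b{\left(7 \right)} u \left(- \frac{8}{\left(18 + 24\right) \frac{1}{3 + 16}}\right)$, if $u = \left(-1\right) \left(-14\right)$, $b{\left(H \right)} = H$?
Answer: $- \frac{1064}{3} \approx -354.67$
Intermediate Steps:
$u = 14$
$b{\left(7 \right)} u \left(- \frac{8}{\left(18 + 24\right) \frac{1}{3 + 16}}\right) = 7 \cdot 14 \left(- \frac{8}{\left(18 + 24\right) \frac{1}{3 + 16}}\right) = 98 \left(- \frac{8}{42 \cdot \frac{1}{19}}\right) = 98 \left(- \frac{8}{\frac{42}{19}}\right) = 98 \left(\left(-8\right) \frac{19}{42}\right) = 98 \left(- \frac{76}{21}\right) = - \frac{1064}{3}$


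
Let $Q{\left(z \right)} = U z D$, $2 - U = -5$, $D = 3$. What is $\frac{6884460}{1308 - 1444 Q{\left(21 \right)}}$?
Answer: $- \frac{573705}{52958} \approx -10.833$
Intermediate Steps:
$U = 7$ ($U = 2 - -5 = 2 + 5 = 7$)
$Q{\left(z \right)} = 21 z$ ($Q{\left(z \right)} = 7 z 3 = 21 z$)
$\frac{6884460}{1308 - 1444 Q{\left(21 \right)}} = \frac{6884460}{1308 - 1444 \cdot 21 \cdot 21} = \frac{6884460}{1308 - 636804} = \frac{6884460}{-635496} = 6884460 \left(- \frac{1}{635496}\right) = - \frac{573705}{52958}$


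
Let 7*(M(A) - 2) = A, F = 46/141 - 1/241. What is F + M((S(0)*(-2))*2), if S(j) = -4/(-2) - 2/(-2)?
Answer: 144577/237867 ≈ 0.60781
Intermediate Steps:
S(j) = 3 (S(j) = -4*(-½) - 2*(-½) = 2 + 1 = 3)
F = 10945/33981 (F = 46*(1/141) - 1*1/241 = 46/141 - 1/241 = 10945/33981 ≈ 0.32209)
M(A) = 2 + A/7
F + M((S(0)*(-2))*2) = 10945/33981 + (2 + ((3*(-2))*2)/7) = 10945/33981 + (2 + (-6*2)/7) = 10945/33981 + (2 + (⅐)*(-12)) = 10945/33981 + (2 - 12/7) = 10945/33981 + 2/7 = 144577/237867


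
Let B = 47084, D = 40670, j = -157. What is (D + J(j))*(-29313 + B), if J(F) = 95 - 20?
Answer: 724079395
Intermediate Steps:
J(F) = 75
(D + J(j))*(-29313 + B) = (40670 + 75)*(-29313 + 47084) = 40745*17771 = 724079395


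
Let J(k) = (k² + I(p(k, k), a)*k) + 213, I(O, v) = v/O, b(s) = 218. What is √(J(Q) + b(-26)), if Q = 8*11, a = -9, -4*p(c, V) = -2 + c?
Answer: √15183687/43 ≈ 90.619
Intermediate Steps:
p(c, V) = ½ - c/4 (p(c, V) = -(-2 + c)/4 = ½ - c/4)
Q = 88
J(k) = 213 + k² - 9*k/(½ - k/4) (J(k) = (k² + (-9/(½ - k/4))*k) + 213 = (k² - 9*k/(½ - k/4)) + 213 = 213 + k² - 9*k/(½ - k/4))
√(J(Q) + b(-26)) = √((36*88 + (-2 + 88)*(213 + 88²))/(-2 + 88) + 218) = √((3168 + 86*(213 + 7744))/86 + 218) = √((3168 + 86*7957)/86 + 218) = √((3168 + 684302)/86 + 218) = √((1/86)*687470 + 218) = √(343735/43 + 218) = √(353109/43) = √15183687/43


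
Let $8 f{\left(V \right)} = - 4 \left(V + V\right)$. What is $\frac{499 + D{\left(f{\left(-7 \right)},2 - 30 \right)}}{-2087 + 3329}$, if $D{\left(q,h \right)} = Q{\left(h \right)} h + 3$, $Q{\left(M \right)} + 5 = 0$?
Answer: $\frac{107}{207} \approx 0.51691$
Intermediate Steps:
$Q{\left(M \right)} = -5$ ($Q{\left(M \right)} = -5 + 0 = -5$)
$f{\left(V \right)} = - V$ ($f{\left(V \right)} = \frac{\left(-4\right) \left(V + V\right)}{8} = \frac{\left(-4\right) 2 V}{8} = \frac{\left(-8\right) V}{8} = - V$)
$D{\left(q,h \right)} = 3 - 5 h$ ($D{\left(q,h \right)} = - 5 h + 3 = 3 - 5 h$)
$\frac{499 + D{\left(f{\left(-7 \right)},2 - 30 \right)}}{-2087 + 3329} = \frac{499 - \left(-3 + 5 \left(2 - 30\right)\right)}{-2087 + 3329} = \frac{499 - \left(-3 + 5 \left(2 - 30\right)\right)}{1242} = \left(499 + \left(3 - -140\right)\right) \frac{1}{1242} = \left(499 + \left(3 + 140\right)\right) \frac{1}{1242} = \left(499 + 143\right) \frac{1}{1242} = 642 \cdot \frac{1}{1242} = \frac{107}{207}$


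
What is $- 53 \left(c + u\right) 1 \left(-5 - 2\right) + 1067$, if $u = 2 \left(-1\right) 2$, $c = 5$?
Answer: $1438$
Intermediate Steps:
$u = -4$ ($u = \left(-2\right) 2 = -4$)
$- 53 \left(c + u\right) 1 \left(-5 - 2\right) + 1067 = - 53 \left(5 - 4\right) 1 \left(-5 - 2\right) + 1067 = - 53 \cdot 1 \cdot 1 \left(-7\right) + 1067 = - 53 \cdot 1 \left(-7\right) + 1067 = \left(-53\right) \left(-7\right) + 1067 = 371 + 1067 = 1438$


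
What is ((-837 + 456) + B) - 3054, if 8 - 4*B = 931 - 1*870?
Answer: -13793/4 ≈ -3448.3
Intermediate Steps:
B = -53/4 (B = 2 - (931 - 1*870)/4 = 2 - (931 - 870)/4 = 2 - ¼*61 = 2 - 61/4 = -53/4 ≈ -13.250)
((-837 + 456) + B) - 3054 = ((-837 + 456) - 53/4) - 3054 = (-381 - 53/4) - 3054 = -1577/4 - 3054 = -13793/4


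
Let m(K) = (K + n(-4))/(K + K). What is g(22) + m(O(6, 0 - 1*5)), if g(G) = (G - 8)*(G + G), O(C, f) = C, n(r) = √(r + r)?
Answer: 1233/2 + I*√2/6 ≈ 616.5 + 0.2357*I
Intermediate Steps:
n(r) = √2*√r (n(r) = √(2*r) = √2*√r)
g(G) = 2*G*(-8 + G) (g(G) = (-8 + G)*(2*G) = 2*G*(-8 + G))
m(K) = (K + 2*I*√2)/(2*K) (m(K) = (K + √2*√(-4))/(K + K) = (K + √2*(2*I))/((2*K)) = (K + 2*I*√2)*(1/(2*K)) = (K + 2*I*√2)/(2*K))
g(22) + m(O(6, 0 - 1*5)) = 2*22*(-8 + 22) + ((½)*6 + I*√2)/6 = 2*22*14 + (3 + I*√2)/6 = 616 + (½ + I*√2/6) = 1233/2 + I*√2/6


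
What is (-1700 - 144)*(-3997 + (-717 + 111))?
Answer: 8487932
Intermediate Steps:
(-1700 - 144)*(-3997 + (-717 + 111)) = -1844*(-3997 - 606) = -1844*(-4603) = 8487932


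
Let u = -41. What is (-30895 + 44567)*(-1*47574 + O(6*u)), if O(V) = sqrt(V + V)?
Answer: -650431728 + 27344*I*sqrt(123) ≈ -6.5043e+8 + 3.0326e+5*I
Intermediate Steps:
O(V) = sqrt(2)*sqrt(V) (O(V) = sqrt(2*V) = sqrt(2)*sqrt(V))
(-30895 + 44567)*(-1*47574 + O(6*u)) = (-30895 + 44567)*(-1*47574 + sqrt(2)*sqrt(6*(-41))) = 13672*(-47574 + sqrt(2)*sqrt(-246)) = 13672*(-47574 + sqrt(2)*(I*sqrt(246))) = 13672*(-47574 + 2*I*sqrt(123)) = -650431728 + 27344*I*sqrt(123)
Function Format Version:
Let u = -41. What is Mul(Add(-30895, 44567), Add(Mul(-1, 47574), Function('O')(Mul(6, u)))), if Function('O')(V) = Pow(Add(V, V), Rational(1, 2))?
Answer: Add(-650431728, Mul(27344, I, Pow(123, Rational(1, 2)))) ≈ Add(-6.5043e+8, Mul(3.0326e+5, I))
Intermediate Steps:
Function('O')(V) = Mul(Pow(2, Rational(1, 2)), Pow(V, Rational(1, 2))) (Function('O')(V) = Pow(Mul(2, V), Rational(1, 2)) = Mul(Pow(2, Rational(1, 2)), Pow(V, Rational(1, 2))))
Mul(Add(-30895, 44567), Add(Mul(-1, 47574), Function('O')(Mul(6, u)))) = Mul(Add(-30895, 44567), Add(Mul(-1, 47574), Mul(Pow(2, Rational(1, 2)), Pow(Mul(6, -41), Rational(1, 2))))) = Mul(13672, Add(-47574, Mul(Pow(2, Rational(1, 2)), Pow(-246, Rational(1, 2))))) = Mul(13672, Add(-47574, Mul(Pow(2, Rational(1, 2)), Mul(I, Pow(246, Rational(1, 2)))))) = Mul(13672, Add(-47574, Mul(2, I, Pow(123, Rational(1, 2))))) = Add(-650431728, Mul(27344, I, Pow(123, Rational(1, 2))))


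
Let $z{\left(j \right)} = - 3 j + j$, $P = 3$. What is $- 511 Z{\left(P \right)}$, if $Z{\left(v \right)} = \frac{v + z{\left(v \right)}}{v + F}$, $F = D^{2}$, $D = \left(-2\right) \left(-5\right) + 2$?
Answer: $\frac{73}{7} \approx 10.429$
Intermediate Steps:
$z{\left(j \right)} = - 2 j$
$D = 12$ ($D = 10 + 2 = 12$)
$F = 144$ ($F = 12^{2} = 144$)
$Z{\left(v \right)} = - \frac{v}{144 + v}$ ($Z{\left(v \right)} = \frac{v - 2 v}{v + 144} = \frac{\left(-1\right) v}{144 + v} = - \frac{v}{144 + v}$)
$- 511 Z{\left(P \right)} = - 511 \left(\left(-1\right) 3 \frac{1}{144 + 3}\right) = - 511 \left(\left(-1\right) 3 \cdot \frac{1}{147}\right) = \left(-511\right) \left(- \frac{1}{49}\right) = \frac{73}{7}$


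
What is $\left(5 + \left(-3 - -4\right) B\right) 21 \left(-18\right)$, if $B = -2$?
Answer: $-1134$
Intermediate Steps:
$\left(5 + \left(-3 - -4\right) B\right) 21 \left(-18\right) = \left(5 + \left(-3 - -4\right) \left(-2\right)\right) 21 \left(-18\right) = \left(5 + \left(-3 + 4\right) \left(-2\right)\right) 21 \left(-18\right) = \left(5 + 1 \left(-2\right)\right) 21 \left(-18\right) = \left(5 - 2\right) 21 \left(-18\right) = 3 \cdot 21 \left(-18\right) = 63 \left(-18\right) = -1134$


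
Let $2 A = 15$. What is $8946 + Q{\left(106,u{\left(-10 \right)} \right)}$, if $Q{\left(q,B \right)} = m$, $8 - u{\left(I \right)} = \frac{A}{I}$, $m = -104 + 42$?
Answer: $8884$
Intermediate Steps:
$m = -62$
$A = \frac{15}{2}$ ($A = \frac{1}{2} \cdot 15 = \frac{15}{2} \approx 7.5$)
$u{\left(I \right)} = 8 - \frac{15}{2 I}$
$Q{\left(q,B \right)} = -62$
$8946 + Q{\left(106,u{\left(-10 \right)} \right)} = 8946 - 62 = 8884$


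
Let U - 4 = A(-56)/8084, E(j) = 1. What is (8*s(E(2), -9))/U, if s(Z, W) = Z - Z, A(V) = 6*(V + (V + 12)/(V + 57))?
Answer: 0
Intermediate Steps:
A(V) = 6*V + 6*(12 + V)/(57 + V) (A(V) = 6*(V + (12 + V)/(57 + V)) = 6*V + 6*(12 + V)/(57 + V))
s(Z, W) = 0
U = 7934/2021 (U = 4 + (6*(12 + (-56)**2 + 58*(-56))/(57 - 56))/8084 = 4 + (6*(12 + 3136 - 3248)/1)*(1/8084) = 4 + (6*1*(-100))*(1/8084) = 4 - 600*1/8084 = 4 - 150/2021 = 7934/2021 ≈ 3.9258)
(8*s(E(2), -9))/U = (8*0)/(7934/2021) = 0*(2021/7934) = 0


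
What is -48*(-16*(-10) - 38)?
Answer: -5856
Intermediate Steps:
-48*(-16*(-10) - 38) = -48*(160 - 38) = -48*122 = -5856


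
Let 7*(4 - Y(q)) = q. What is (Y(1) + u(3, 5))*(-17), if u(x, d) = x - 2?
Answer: -578/7 ≈ -82.571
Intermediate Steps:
u(x, d) = -2 + x
Y(q) = 4 - q/7
(Y(1) + u(3, 5))*(-17) = ((4 - 1/7*1) + (-2 + 3))*(-17) = ((4 - 1/7) + 1)*(-17) = (27/7 + 1)*(-17) = (34/7)*(-17) = -578/7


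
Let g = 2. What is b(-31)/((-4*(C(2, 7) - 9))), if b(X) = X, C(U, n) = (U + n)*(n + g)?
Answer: 31/288 ≈ 0.10764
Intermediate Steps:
C(U, n) = (2 + n)*(U + n) (C(U, n) = (U + n)*(n + 2) = (U + n)*(2 + n) = (2 + n)*(U + n))
b(-31)/((-4*(C(2, 7) - 9))) = -31*(-1/(4*((7² + 2*2 + 2*7 + 2*7) - 9))) = -31*(-1/(4*((49 + 4 + 14 + 14) - 9))) = -31*(-1/(4*(81 - 9))) = -31/((-4*72)) = -31/(-288) = -31*(-1/288) = 31/288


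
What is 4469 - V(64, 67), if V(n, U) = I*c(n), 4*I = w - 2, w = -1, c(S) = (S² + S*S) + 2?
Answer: 21229/2 ≈ 10615.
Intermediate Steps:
c(S) = 2 + 2*S² (c(S) = (S² + S²) + 2 = 2*S² + 2 = 2 + 2*S²)
I = -¾ (I = (-1 - 2)/4 = (¼)*(-3) = -¾ ≈ -0.75000)
V(n, U) = -3/2 - 3*n²/2 (V(n, U) = -3*(2 + 2*n²)/4 = -3/2 - 3*n²/2)
4469 - V(64, 67) = 4469 - (-3/2 - 3/2*64²) = 4469 - (-3/2 - 3/2*4096) = 4469 - (-3/2 - 6144) = 4469 - 1*(-12291/2) = 4469 + 12291/2 = 21229/2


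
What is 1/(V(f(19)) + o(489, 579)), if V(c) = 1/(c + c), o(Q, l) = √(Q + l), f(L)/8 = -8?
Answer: 128/17498111 + 32768*√267/17498111 ≈ 0.030607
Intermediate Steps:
f(L) = -64 (f(L) = 8*(-8) = -64)
V(c) = 1/(2*c)
1/(V(f(19)) + o(489, 579)) = 1/((½)/(-64) + √(489 + 579)) = 1/((½)*(-1/64) + √1068) = 1/(-1/128 + 2*√267)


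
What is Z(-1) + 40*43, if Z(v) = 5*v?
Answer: 1715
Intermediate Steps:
Z(-1) + 40*43 = 5*(-1) + 40*43 = -5 + 1720 = 1715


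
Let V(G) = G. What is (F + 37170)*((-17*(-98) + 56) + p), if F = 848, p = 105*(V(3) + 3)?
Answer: 89418336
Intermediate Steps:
p = 630 (p = 105*(3 + 3) = 105*6 = 630)
(F + 37170)*((-17*(-98) + 56) + p) = (848 + 37170)*((-17*(-98) + 56) + 630) = 38018*((1666 + 56) + 630) = 38018*(1722 + 630) = 38018*2352 = 89418336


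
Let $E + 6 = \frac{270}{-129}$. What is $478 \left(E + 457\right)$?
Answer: $\frac{9226834}{43} \approx 2.1458 \cdot 10^{5}$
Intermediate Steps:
$E = - \frac{348}{43}$ ($E = -6 + \frac{270}{-129} = -6 + 270 \left(- \frac{1}{129}\right) = -6 - \frac{90}{43} = - \frac{348}{43} \approx -8.093$)
$478 \left(E + 457\right) = 478 \left(- \frac{348}{43} + 457\right) = 478 \cdot \frac{19303}{43} = \frac{9226834}{43}$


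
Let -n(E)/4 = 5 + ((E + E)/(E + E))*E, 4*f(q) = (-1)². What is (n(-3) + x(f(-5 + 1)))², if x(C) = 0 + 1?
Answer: 49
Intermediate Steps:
f(q) = ¼ (f(q) = (¼)*(-1)² = (¼)*1 = ¼)
x(C) = 1
n(E) = -20 - 4*E (n(E) = -4*(5 + ((E + E)/(E + E))*E) = -4*(5 + ((2*E)/((2*E)))*E) = -4*(5 + ((2*E)*(1/(2*E)))*E) = -4*(5 + 1*E) = -4*(5 + E) = -20 - 4*E)
(n(-3) + x(f(-5 + 1)))² = ((-20 - 4*(-3)) + 1)² = ((-20 + 12) + 1)² = (-8 + 1)² = (-7)² = 49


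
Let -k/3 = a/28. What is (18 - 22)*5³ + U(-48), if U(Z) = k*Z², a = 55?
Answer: -98540/7 ≈ -14077.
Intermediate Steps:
k = -165/28 ≈ -5.8929
U(Z) = -165*Z²/28
(18 - 22)*5³ + U(-48) = (18 - 22)*5³ - 165/28*(-48)² = -4*125 - 165/28*2304 = -500 - 95040/7 = -98540/7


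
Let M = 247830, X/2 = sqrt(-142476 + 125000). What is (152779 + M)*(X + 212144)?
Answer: 84986795696 + 1602436*I*sqrt(4369) ≈ 8.4987e+10 + 1.0592e+8*I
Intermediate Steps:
X = 4*I*sqrt(4369) (X = 2*sqrt(-142476 + 125000) = 2*sqrt(-17476) = 2*(2*I*sqrt(4369)) = 4*I*sqrt(4369) ≈ 264.39*I)
(152779 + M)*(X + 212144) = (152779 + 247830)*(4*I*sqrt(4369) + 212144) = 400609*(212144 + 4*I*sqrt(4369)) = 84986795696 + 1602436*I*sqrt(4369)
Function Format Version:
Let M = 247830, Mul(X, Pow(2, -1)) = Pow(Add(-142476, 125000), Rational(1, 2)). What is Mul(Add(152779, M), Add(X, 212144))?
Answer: Add(84986795696, Mul(1602436, I, Pow(4369, Rational(1, 2)))) ≈ Add(8.4987e+10, Mul(1.0592e+8, I))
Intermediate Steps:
X = Mul(4, I, Pow(4369, Rational(1, 2))) (X = Mul(2, Pow(Add(-142476, 125000), Rational(1, 2))) = Mul(2, Pow(-17476, Rational(1, 2))) = Mul(2, Mul(2, I, Pow(4369, Rational(1, 2)))) = Mul(4, I, Pow(4369, Rational(1, 2))) ≈ Mul(264.39, I))
Mul(Add(152779, M), Add(X, 212144)) = Mul(Add(152779, 247830), Add(Mul(4, I, Pow(4369, Rational(1, 2))), 212144)) = Mul(400609, Add(212144, Mul(4, I, Pow(4369, Rational(1, 2))))) = Add(84986795696, Mul(1602436, I, Pow(4369, Rational(1, 2))))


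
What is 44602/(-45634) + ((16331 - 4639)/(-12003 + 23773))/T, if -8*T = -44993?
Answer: -5903876529849/6041572078685 ≈ -0.97721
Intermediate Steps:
T = 44993/8 (T = -⅛*(-44993) = 44993/8 ≈ 5624.1)
44602/(-45634) + ((16331 - 4639)/(-12003 + 23773))/T = 44602/(-45634) + ((16331 - 4639)/(-12003 + 23773))/(44993/8) = 44602*(-1/45634) + (11692/11770)*(8/44993) = -22301/22817 + (11692*(1/11770))*(8/44993) = -22301/22817 + (5846/5885)*(8/44993) = -22301/22817 + 46768/264783805 = -5903876529849/6041572078685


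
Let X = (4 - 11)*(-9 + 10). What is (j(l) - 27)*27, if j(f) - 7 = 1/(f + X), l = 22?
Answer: -2691/5 ≈ -538.20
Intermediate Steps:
X = -7 (X = -7*1 = -7)
j(f) = 7 + 1/(-7 + f) (j(f) = 7 + 1/(f - 7) = 7 + 1/(-7 + f))
(j(l) - 27)*27 = ((-48 + 7*22)/(-7 + 22) - 27)*27 = ((-48 + 154)/15 - 27)*27 = ((1/15)*106 - 27)*27 = (106/15 - 27)*27 = -299/15*27 = -2691/5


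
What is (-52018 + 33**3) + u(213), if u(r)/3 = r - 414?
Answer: -16684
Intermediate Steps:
u(r) = -1242 + 3*r (u(r) = 3*(r - 414) = 3*(-414 + r) = -1242 + 3*r)
(-52018 + 33**3) + u(213) = (-52018 + 33**3) + (-1242 + 3*213) = (-52018 + 35937) + (-1242 + 639) = -16081 - 603 = -16684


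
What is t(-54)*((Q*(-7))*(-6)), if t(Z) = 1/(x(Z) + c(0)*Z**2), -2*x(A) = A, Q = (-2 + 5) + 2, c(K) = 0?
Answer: 70/9 ≈ 7.7778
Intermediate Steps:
Q = 5 (Q = 3 + 2 = 5)
x(A) = -A/2
t(Z) = -2/Z (t(Z) = 1/(-Z/2 + 0*Z**2) = 1/(-Z/2 + 0) = 1/(-Z/2) = -2/Z)
t(-54)*((Q*(-7))*(-6)) = (-2/(-54))*((5*(-7))*(-6)) = (-2*(-1/54))*(-35*(-6)) = (1/27)*210 = 70/9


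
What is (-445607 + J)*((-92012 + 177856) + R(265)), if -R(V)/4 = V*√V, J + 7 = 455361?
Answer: 836721468 - 10331820*√265 ≈ 6.6853e+8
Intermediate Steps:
J = 455354 (J = -7 + 455361 = 455354)
R(V) = -4*V^(3/2) (R(V) = -4*V*√V = -4*V^(3/2))
(-445607 + J)*((-92012 + 177856) + R(265)) = (-445607 + 455354)*((-92012 + 177856) - 1060*√265) = 9747*(85844 - 1060*√265) = 836721468 - 10331820*√265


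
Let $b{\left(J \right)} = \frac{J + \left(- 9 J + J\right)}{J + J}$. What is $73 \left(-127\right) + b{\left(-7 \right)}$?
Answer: $- \frac{18549}{2} \approx -9274.5$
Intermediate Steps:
$b{\left(J \right)} = - \frac{7}{2}$ ($b{\left(J \right)} = \frac{J - 8 J}{2 J} = - 7 J \frac{1}{2 J} = - \frac{7}{2}$)
$73 \left(-127\right) + b{\left(-7 \right)} = 73 \left(-127\right) - \frac{7}{2} = -9271 - \frac{7}{2} = - \frac{18549}{2}$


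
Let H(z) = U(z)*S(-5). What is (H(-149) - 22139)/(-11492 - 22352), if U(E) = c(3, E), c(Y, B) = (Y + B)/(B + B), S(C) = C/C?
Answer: 1649319/2521378 ≈ 0.65413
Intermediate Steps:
S(C) = 1
c(Y, B) = (B + Y)/(2*B) (c(Y, B) = (B + Y)/((2*B)) = (B + Y)*(1/(2*B)) = (B + Y)/(2*B))
U(E) = (3 + E)/(2*E) (U(E) = (E + 3)/(2*E) = (3 + E)/(2*E))
H(z) = (3 + z)/(2*z) (H(z) = ((3 + z)/(2*z))*1 = (3 + z)/(2*z))
(H(-149) - 22139)/(-11492 - 22352) = ((1/2)*(3 - 149)/(-149) - 22139)/(-11492 - 22352) = ((1/2)*(-1/149)*(-146) - 22139)/(-33844) = (73/149 - 22139)*(-1/33844) = -3298638/149*(-1/33844) = 1649319/2521378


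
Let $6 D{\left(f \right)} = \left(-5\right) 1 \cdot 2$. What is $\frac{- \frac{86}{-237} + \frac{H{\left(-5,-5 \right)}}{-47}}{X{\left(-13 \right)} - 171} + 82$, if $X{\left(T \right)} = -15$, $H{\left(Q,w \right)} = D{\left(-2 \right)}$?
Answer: $\frac{18876399}{230206} \approx 81.998$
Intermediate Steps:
$D{\left(f \right)} = - \frac{5}{3}$ ($D{\left(f \right)} = \frac{\left(-5\right) 1 \cdot 2}{6} = \frac{\left(-5\right) 2}{6} = \frac{1}{6} \left(-10\right) = - \frac{5}{3}$)
$H{\left(Q,w \right)} = - \frac{5}{3}$
$\frac{- \frac{86}{-237} + \frac{H{\left(-5,-5 \right)}}{-47}}{X{\left(-13 \right)} - 171} + 82 = \frac{- \frac{86}{-237} - \frac{5}{3 \left(-47\right)}}{-15 - 171} + 82 = \frac{\left(-86\right) \left(- \frac{1}{237}\right) - - \frac{5}{141}}{-186} + 82 = \left(\frac{86}{237} + \frac{5}{141}\right) \left(- \frac{1}{186}\right) + 82 = \frac{1479}{3713} \left(- \frac{1}{186}\right) + 82 = - \frac{493}{230206} + 82 = \frac{18876399}{230206}$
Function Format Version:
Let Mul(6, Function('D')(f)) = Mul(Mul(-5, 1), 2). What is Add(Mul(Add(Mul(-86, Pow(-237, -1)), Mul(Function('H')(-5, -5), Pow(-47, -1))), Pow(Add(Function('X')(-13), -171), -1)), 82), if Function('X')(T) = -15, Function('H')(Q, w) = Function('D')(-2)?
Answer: Rational(18876399, 230206) ≈ 81.998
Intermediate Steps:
Function('D')(f) = Rational(-5, 3) (Function('D')(f) = Mul(Rational(1, 6), Mul(Mul(-5, 1), 2)) = Mul(Rational(1, 6), Mul(-5, 2)) = Mul(Rational(1, 6), -10) = Rational(-5, 3))
Function('H')(Q, w) = Rational(-5, 3)
Add(Mul(Add(Mul(-86, Pow(-237, -1)), Mul(Function('H')(-5, -5), Pow(-47, -1))), Pow(Add(Function('X')(-13), -171), -1)), 82) = Add(Mul(Add(Mul(-86, Pow(-237, -1)), Mul(Rational(-5, 3), Pow(-47, -1))), Pow(Add(-15, -171), -1)), 82) = Add(Mul(Add(Mul(-86, Rational(-1, 237)), Mul(Rational(-5, 3), Rational(-1, 47))), Pow(-186, -1)), 82) = Add(Mul(Add(Rational(86, 237), Rational(5, 141)), Rational(-1, 186)), 82) = Add(Mul(Rational(1479, 3713), Rational(-1, 186)), 82) = Add(Rational(-493, 230206), 82) = Rational(18876399, 230206)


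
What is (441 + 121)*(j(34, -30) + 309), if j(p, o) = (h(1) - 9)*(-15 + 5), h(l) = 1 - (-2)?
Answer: 207378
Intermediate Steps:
h(l) = 3 (h(l) = 1 - 1*(-2) = 1 + 2 = 3)
j(p, o) = 60 (j(p, o) = (3 - 9)*(-15 + 5) = -6*(-10) = 60)
(441 + 121)*(j(34, -30) + 309) = (441 + 121)*(60 + 309) = 562*369 = 207378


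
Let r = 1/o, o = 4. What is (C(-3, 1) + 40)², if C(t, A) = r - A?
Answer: 24649/16 ≈ 1540.6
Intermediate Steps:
r = ¼ (r = 1/4 = ¼ ≈ 0.25000)
C(t, A) = ¼ - A
(C(-3, 1) + 40)² = ((¼ - 1*1) + 40)² = ((¼ - 1) + 40)² = (-¾ + 40)² = (157/4)² = 24649/16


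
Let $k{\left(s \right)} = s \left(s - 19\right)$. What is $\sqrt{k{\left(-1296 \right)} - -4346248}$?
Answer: $2 \sqrt{1512622} \approx 2459.8$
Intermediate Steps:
$k{\left(s \right)} = s \left(-19 + s\right)$
$\sqrt{k{\left(-1296 \right)} - -4346248} = \sqrt{- 1296 \left(-19 - 1296\right) - -4346248} = \sqrt{\left(-1296\right) \left(-1315\right) + 4346248} = \sqrt{1704240 + 4346248} = \sqrt{6050488} = 2 \sqrt{1512622}$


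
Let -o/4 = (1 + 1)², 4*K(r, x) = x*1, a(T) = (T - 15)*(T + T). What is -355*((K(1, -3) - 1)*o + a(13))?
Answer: 8520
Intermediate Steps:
a(T) = 2*T*(-15 + T) (a(T) = (-15 + T)*(2*T) = 2*T*(-15 + T))
K(r, x) = x/4 (K(r, x) = (x*1)/4 = x/4)
o = -16 (o = -4*(1 + 1)² = -4*2² = -4*4 = -16)
-355*((K(1, -3) - 1)*o + a(13)) = -355*(((¼)*(-3) - 1)*(-16) + 2*13*(-15 + 13)) = -355*((-¾ - 1)*(-16) + 2*13*(-2)) = -355*(-7/4*(-16) - 52) = -355*(28 - 52) = -355*(-24) = 8520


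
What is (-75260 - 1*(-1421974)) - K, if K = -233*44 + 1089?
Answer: 1355877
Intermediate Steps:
K = -9163 (K = -10252 + 1089 = -9163)
(-75260 - 1*(-1421974)) - K = (-75260 - 1*(-1421974)) - 1*(-9163) = (-75260 + 1421974) + 9163 = 1346714 + 9163 = 1355877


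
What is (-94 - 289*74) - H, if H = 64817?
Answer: -86297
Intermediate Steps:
(-94 - 289*74) - H = (-94 - 289*74) - 1*64817 = (-94 - 21386) - 64817 = -21480 - 64817 = -86297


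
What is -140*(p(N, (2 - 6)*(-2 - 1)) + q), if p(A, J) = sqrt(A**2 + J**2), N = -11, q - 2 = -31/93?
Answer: -700/3 - 140*sqrt(265) ≈ -2512.4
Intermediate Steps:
q = 5/3 (q = 2 - 31/93 = 2 - 31*1/93 = 2 - 1/3 = 5/3 ≈ 1.6667)
-140*(p(N, (2 - 6)*(-2 - 1)) + q) = -140*(sqrt((-11)**2 + ((2 - 6)*(-2 - 1))**2) + 5/3) = -140*(sqrt(121 + (-4*(-3))**2) + 5/3) = -140*(sqrt(121 + 12**2) + 5/3) = -140*(sqrt(121 + 144) + 5/3) = -140*(sqrt(265) + 5/3) = -140*(5/3 + sqrt(265)) = -700/3 - 140*sqrt(265)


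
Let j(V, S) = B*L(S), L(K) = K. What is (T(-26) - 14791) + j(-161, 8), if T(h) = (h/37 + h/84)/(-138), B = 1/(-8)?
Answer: -3172172411/214452 ≈ -14792.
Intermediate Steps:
B = -⅛ ≈ -0.12500
j(V, S) = -S/8
T(h) = -121*h/428904 (T(h) = (h*(1/37) + h*(1/84))*(-1/138) = (h/37 + h/84)*(-1/138) = (121*h/3108)*(-1/138) = -121*h/428904)
(T(-26) - 14791) + j(-161, 8) = (-121/428904*(-26) - 14791) - ⅛*8 = (1573/214452 - 14791) - 1 = -3171957959/214452 - 1 = -3172172411/214452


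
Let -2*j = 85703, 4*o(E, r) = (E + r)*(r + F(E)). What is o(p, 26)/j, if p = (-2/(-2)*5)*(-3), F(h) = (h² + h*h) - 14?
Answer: -2541/85703 ≈ -0.029649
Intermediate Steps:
F(h) = -14 + 2*h² (F(h) = (h² + h²) - 14 = 2*h² - 14 = -14 + 2*h²)
p = -15 (p = (-2*(-½)*5)*(-3) = (1*5)*(-3) = 5*(-3) = -15)
o(E, r) = (E + r)*(-14 + r + 2*E²)/4 (o(E, r) = ((E + r)*(r + (-14 + 2*E²)))/4 = ((E + r)*(-14 + r + 2*E²))/4 = (E + r)*(-14 + r + 2*E²)/4)
j = -85703/2 (j = -½*85703 = -85703/2 ≈ -42852.)
o(p, 26)/j = ((¼)*26² + (½)*(-15)*(-7 + (-15)²) + (½)*26*(-7 + (-15)²) + (¼)*(-15)*26)/(-85703/2) = ((¼)*676 + (½)*(-15)*(-7 + 225) + (½)*26*(-7 + 225) - 195/2)*(-2/85703) = (169 + (½)*(-15)*218 + (½)*26*218 - 195/2)*(-2/85703) = (169 - 1635 + 2834 - 195/2)*(-2/85703) = (2541/2)*(-2/85703) = -2541/85703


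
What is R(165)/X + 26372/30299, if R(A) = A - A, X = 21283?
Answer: 26372/30299 ≈ 0.87039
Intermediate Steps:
R(A) = 0
R(165)/X + 26372/30299 = 0/21283 + 26372/30299 = 0*(1/21283) + 26372*(1/30299) = 0 + 26372/30299 = 26372/30299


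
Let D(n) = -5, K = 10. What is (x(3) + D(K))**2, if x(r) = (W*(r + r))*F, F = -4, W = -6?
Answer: 19321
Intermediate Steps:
x(r) = 48*r (x(r) = -6*(r + r)*(-4) = -12*r*(-4) = 48*r)
(x(3) + D(K))**2 = (48*3 - 5)**2 = (144 - 5)**2 = 139**2 = 19321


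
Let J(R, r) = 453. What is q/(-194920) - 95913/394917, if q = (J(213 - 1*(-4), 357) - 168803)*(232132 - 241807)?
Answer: -21441802495107/2565907388 ≈ -8356.4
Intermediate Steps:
q = 1628786250 (q = (453 - 168803)*(232132 - 241807) = -168350*(-9675) = 1628786250)
q/(-194920) - 95913/394917 = 1628786250/(-194920) - 95913/394917 = 1628786250*(-1/194920) - 95913*1/394917 = -162878625/19492 - 31971/131639 = -21441802495107/2565907388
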